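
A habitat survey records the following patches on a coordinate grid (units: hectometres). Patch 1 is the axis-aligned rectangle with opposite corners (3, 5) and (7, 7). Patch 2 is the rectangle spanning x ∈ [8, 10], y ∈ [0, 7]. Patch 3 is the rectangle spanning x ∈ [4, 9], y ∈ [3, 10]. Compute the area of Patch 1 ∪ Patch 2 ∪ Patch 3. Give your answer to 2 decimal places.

By inclusion–exclusion:
Individual areas: |Patch 1| = 8, |Patch 2| = 14, |Patch 3| = 35.
|Patch 1∩Patch 2| = 0 (no overlap).
|Patch 1∩Patch 3|: x∈[4,7], y∈[5,7] → 3·2 = 6.
|Patch 2∩Patch 3|: x∈[8,9], y∈[3,7] → 1·4 = 4.
|Patch 1∩Patch 2∩Patch 3| = 0.
|Patch 1 ∪ Patch 2 ∪ Patch 3| = 57 − 10 + 0 = 47.00.

47.00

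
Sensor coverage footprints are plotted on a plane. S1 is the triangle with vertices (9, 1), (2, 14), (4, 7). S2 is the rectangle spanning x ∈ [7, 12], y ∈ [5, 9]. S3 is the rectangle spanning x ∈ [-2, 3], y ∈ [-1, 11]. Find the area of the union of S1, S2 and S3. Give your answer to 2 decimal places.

By inclusion–exclusion:
Individual areas: |S1| = 11.5, |S2| = 20, |S3| = 60.
|S1∩S2| = 0.
|S1∩S3| = 0.0357.
|S2∩S3| = 0 (no overlap).
|S1∩S2∩S3| = 0.
|S1 ∪ S2 ∪ S3| = 91.5 − 0.0357 + 0 = 91.46.

91.46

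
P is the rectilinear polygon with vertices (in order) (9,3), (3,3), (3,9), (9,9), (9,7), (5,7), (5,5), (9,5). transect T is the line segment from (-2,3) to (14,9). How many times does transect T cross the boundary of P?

4

The segment meets the boundary at (8.667,7), (9,7.125), (5,5.625), (3,4.875).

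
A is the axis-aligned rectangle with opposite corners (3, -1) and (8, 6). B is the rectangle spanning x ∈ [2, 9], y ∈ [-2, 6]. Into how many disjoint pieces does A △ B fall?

1

A △ B is a single connected region.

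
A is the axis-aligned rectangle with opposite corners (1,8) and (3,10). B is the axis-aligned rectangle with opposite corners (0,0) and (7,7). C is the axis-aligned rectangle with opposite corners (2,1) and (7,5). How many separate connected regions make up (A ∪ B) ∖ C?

2

(A ∪ B) ∖ C splits into 2 disjoint pieces (area 4, area 29).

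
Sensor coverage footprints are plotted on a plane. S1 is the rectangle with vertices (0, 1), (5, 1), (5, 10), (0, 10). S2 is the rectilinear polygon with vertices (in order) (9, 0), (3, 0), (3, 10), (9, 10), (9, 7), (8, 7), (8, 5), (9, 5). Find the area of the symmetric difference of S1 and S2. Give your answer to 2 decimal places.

|S1| = 45, |S2| = 58, |S1∩S2| = 18.
|S1 △ S2| = |S1| + |S2| − 2·|S1∩S2| = 45 + 58 − 36 = 67.00.

67.00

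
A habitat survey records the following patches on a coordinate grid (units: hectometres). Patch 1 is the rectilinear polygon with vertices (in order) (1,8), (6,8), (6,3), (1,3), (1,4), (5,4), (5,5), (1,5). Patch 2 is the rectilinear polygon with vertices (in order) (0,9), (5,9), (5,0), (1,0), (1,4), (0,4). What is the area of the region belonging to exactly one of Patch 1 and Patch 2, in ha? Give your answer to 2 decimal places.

|Patch 1| = 21, |Patch 2| = 41, |Patch 1∩Patch 2| = 16.
|Patch 1 △ Patch 2| = |Patch 1| + |Patch 2| − 2·|Patch 1∩Patch 2| = 21 + 41 − 32 = 30.00.

30.00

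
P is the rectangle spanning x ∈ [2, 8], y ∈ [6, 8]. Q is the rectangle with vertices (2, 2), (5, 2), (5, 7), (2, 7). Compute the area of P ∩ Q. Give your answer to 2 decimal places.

3.00

|P∩Q|: x∈[2,5], y∈[6,7] → 3·1 = 3.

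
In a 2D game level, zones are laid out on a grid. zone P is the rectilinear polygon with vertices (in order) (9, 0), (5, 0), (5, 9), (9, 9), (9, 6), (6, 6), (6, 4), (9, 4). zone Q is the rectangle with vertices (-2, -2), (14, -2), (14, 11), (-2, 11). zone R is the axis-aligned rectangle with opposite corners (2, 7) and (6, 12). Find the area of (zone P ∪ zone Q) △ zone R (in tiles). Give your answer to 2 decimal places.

196.00

|zone P ∪ zone Q| = 208.
|(zone P ∪ zone Q) ∩ zone R| = 16.
|(zone P ∪ zone Q) △ zone R| = 208 + 20 − 32 = 196.00.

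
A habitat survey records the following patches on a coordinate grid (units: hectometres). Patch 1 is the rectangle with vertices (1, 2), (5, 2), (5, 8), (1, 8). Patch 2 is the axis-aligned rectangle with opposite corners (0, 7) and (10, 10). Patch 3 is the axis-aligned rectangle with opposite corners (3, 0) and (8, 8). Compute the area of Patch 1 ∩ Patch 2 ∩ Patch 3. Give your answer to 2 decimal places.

The intersection is the polygon with vertices (5,8), (5,7), (3,7), (3,8).
By the shoelace formula its area is 2.00.

2.00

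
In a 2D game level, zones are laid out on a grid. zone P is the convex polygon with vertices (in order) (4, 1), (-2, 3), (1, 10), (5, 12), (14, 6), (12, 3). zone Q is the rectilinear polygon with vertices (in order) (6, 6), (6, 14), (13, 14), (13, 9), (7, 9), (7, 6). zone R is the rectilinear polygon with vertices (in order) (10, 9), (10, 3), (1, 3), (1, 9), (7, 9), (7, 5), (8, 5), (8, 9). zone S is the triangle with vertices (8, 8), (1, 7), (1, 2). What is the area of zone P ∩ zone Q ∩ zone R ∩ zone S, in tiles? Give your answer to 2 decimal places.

1.07

The intersection is the polygon with vertices (6,7.714), (7,7.857), (7,7.143), (6,6.286).
By the shoelace formula its area is 1.07.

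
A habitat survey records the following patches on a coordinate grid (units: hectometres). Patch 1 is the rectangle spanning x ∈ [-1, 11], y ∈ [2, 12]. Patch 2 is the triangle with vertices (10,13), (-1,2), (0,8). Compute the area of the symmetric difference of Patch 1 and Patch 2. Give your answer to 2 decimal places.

93.50

|Patch 1| = 120, |Patch 2| = 27.5, |Patch 1∩Patch 2| = 27.
|Patch 1 △ Patch 2| = |Patch 1| + |Patch 2| − 2·|Patch 1∩Patch 2| = 120 + 27.5 − 54 = 93.50.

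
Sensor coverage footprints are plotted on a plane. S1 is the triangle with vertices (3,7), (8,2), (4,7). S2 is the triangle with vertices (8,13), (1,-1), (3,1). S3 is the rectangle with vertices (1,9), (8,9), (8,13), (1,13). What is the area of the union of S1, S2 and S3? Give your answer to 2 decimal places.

By inclusion–exclusion:
Individual areas: |S1| = 2.5, |S2| = 7, |S3| = 28.
|S1∩S2| = 0.3325.
|S1∩S3| = 0.
|S2∩S3| = 0.6667.
|S1∩S2∩S3| = 0.
|S1 ∪ S2 ∪ S3| = 37.5 − 0.9992 + 0 = 36.50.

36.50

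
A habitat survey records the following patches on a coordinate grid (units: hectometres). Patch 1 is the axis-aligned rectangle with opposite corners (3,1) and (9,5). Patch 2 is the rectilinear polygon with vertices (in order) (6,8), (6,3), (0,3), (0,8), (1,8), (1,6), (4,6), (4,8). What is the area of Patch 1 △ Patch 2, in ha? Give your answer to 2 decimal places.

36.00

|Patch 1| = 24, |Patch 2| = 24, |Patch 1∩Patch 2| = 6.
|Patch 1 △ Patch 2| = |Patch 1| + |Patch 2| − 2·|Patch 1∩Patch 2| = 24 + 24 − 12 = 36.00.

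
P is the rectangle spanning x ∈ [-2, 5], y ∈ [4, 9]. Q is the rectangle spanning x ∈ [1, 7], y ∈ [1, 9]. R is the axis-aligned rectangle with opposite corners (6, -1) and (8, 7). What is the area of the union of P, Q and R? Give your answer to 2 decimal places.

By inclusion–exclusion:
Individual areas: |P| = 35, |Q| = 48, |R| = 16.
|P∩Q|: x∈[1,5], y∈[4,9] → 4·5 = 20.
|P∩R| = 0 (no overlap).
|Q∩R|: x∈[6,7], y∈[1,7] → 1·6 = 6.
|P∩Q∩R| = 0.
|P ∪ Q ∪ R| = 99 − 26 + 0 = 73.00.

73.00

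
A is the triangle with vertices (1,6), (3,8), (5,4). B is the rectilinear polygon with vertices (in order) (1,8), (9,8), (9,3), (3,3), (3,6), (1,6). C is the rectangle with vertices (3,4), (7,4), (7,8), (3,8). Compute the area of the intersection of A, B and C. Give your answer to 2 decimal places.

The intersection is the polygon with vertices (5,4), (3,5), (3,6), (3,8).
By the shoelace formula its area is 3.00.

3.00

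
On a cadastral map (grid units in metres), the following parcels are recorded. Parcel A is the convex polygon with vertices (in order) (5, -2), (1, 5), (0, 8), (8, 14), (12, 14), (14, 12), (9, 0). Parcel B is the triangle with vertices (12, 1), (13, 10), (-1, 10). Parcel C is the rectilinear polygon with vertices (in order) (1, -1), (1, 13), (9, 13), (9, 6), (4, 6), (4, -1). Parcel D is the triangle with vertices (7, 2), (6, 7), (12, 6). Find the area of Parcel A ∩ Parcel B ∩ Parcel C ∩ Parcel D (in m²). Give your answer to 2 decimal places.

2.15

The intersection is the polygon with vertices (9,6), (6.2,6), (6,7), (9,6.5).
By the shoelace formula its area is 2.15.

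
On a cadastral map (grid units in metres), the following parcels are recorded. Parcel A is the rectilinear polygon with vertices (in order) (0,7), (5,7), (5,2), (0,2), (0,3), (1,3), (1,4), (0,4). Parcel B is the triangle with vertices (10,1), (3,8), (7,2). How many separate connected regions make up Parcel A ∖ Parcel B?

Parcel A ∖ Parcel B splits into 2 disjoint pieces (area 22.6667, area 0.5).

2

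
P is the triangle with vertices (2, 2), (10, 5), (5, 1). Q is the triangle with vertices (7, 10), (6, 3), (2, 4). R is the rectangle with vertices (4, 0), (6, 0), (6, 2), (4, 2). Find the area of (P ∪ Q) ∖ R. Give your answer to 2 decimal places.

|P ∪ Q| = 22.7811.
|(P ∪ Q) ∩ R| = 1.4333.
|(P ∪ Q) ∖ R| = 22.7811 − 1.4333 = 21.35.

21.35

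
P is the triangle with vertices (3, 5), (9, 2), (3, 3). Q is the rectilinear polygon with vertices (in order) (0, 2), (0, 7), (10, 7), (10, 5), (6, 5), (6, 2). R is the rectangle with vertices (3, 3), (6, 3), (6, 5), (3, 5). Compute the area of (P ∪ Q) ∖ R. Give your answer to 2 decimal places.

33.50

|P ∪ Q| = 39.5.
|(P ∪ Q) ∩ R| = 6.
|(P ∪ Q) ∖ R| = 39.5 − 6 = 33.50.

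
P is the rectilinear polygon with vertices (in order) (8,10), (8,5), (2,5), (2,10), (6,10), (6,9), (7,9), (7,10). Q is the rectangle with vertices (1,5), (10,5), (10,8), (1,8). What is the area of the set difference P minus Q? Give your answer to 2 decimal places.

11.00

|P| = 29, |P∩Q| = 18.
|P ∖ Q| = |P| − |P∩Q| = 29 − 18 = 11.00.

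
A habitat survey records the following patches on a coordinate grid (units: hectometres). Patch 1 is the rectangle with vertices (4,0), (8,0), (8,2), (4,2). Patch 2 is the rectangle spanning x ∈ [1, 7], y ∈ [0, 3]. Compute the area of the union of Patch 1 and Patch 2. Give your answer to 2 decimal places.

20.00

By inclusion–exclusion:
Individual areas: |Patch 1| = 8, |Patch 2| = 18.
|Patch 1∩Patch 2|: x∈[4,7], y∈[0,2] → 3·2 = 6.
|Patch 1 ∪ Patch 2| = 26 − 6 = 20.00.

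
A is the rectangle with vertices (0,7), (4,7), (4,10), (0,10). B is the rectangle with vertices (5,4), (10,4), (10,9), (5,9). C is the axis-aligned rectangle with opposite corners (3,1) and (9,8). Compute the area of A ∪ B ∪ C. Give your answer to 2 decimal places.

62.00

By inclusion–exclusion:
Individual areas: |A| = 12, |B| = 25, |C| = 42.
|A∩B| = 0 (no overlap).
|A∩C|: x∈[3,4], y∈[7,8] → 1·1 = 1.
|B∩C|: x∈[5,9], y∈[4,8] → 4·4 = 16.
|A∩B∩C| = 0.
|A ∪ B ∪ C| = 79 − 17 + 0 = 62.00.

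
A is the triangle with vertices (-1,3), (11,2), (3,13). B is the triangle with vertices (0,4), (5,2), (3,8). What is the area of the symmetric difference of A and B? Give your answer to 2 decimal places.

49.70

|A| = 62, |B| = 13, |A∩B| = 12.6481.
|A △ B| = |A| + |B| − 2·|A∩B| = 62 + 13 − 25.2962 = 49.70.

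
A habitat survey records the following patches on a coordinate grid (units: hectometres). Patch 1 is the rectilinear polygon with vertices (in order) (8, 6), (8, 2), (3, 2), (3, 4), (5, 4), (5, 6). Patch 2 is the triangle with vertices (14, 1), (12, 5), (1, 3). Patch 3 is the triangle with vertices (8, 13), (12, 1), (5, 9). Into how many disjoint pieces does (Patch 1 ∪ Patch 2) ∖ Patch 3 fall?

2

(Patch 1 ∪ Patch 2) ∖ Patch 3 splits into 2 disjoint pieces (area 22.7028, area 6.19).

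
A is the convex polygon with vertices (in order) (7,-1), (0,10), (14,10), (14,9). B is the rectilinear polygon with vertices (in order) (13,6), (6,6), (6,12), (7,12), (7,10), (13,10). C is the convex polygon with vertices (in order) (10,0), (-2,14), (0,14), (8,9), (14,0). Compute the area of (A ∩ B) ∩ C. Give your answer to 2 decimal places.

10.20

The region (A ∩ B) ∩ C is the polygon with vertices (6,6), (6,10), (6.4,10), (8,9), (10,6).
By the shoelace formula its area is 10.20.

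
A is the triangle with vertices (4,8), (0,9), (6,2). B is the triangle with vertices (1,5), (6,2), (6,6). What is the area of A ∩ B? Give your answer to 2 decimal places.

3.35

The intersection is the polygon with vertices (3.073,5.415), (4.75,5.75), (6,2).
By the shoelace formula its area is 3.35.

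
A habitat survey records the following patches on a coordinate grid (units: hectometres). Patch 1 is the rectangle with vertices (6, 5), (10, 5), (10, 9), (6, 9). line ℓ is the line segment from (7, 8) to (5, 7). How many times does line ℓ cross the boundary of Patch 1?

The segment meets the boundary at (6,7.5).

1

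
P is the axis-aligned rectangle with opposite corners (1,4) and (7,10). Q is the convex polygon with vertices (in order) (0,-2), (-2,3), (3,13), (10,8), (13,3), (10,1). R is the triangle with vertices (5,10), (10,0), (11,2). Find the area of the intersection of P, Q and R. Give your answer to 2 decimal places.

1.33

The intersection is the polygon with vertices (7,6), (5,10), (7,7.333).
By the shoelace formula its area is 1.33.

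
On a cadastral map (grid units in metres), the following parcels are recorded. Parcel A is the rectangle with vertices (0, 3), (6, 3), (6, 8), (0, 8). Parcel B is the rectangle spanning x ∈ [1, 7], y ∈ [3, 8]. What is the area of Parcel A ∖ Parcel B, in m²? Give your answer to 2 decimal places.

5.00

|Parcel A∩Parcel B|: x∈[1,6], y∈[3,8] → 5·5 = 25.
|Parcel A| = 30.
|Parcel A ∖ Parcel B| = |Parcel A| − |Parcel A∩Parcel B| = 30 − 25 = 5.00.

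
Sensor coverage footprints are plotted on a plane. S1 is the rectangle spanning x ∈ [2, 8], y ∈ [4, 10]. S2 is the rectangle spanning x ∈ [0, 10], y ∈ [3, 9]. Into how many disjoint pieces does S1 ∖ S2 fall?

1

S1 ∖ S2 is a single connected region.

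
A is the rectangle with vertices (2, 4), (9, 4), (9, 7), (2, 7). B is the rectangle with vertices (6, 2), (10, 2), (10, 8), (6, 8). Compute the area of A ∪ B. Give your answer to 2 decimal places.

36.00

By inclusion–exclusion:
Individual areas: |A| = 21, |B| = 24.
|A∩B|: x∈[6,9], y∈[4,7] → 3·3 = 9.
|A ∪ B| = 45 − 9 = 36.00.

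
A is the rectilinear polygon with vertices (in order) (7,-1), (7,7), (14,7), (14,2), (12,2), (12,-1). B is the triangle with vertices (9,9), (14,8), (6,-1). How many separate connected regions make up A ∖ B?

A ∖ B splits into 2 disjoint pieces (area 28.9931, area 3.2667).

2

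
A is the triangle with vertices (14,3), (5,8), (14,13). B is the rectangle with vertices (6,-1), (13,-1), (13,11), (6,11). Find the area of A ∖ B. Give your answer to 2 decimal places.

11.88

|A| = 45, |A∩B| = 33.1222.
|A ∖ B| = |A| − |A∩B| = 45 − 33.1222 = 11.88.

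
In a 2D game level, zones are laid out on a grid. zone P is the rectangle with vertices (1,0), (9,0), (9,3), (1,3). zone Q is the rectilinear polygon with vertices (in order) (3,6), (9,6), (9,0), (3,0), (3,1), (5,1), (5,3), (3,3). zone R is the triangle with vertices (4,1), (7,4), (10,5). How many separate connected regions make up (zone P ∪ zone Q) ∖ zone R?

(zone P ∪ zone Q) ∖ zone R is a single connected region.

1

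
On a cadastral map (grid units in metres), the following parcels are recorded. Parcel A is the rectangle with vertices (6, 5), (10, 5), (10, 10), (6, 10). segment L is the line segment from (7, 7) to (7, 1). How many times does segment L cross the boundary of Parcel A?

1

The segment meets the boundary at (7,5).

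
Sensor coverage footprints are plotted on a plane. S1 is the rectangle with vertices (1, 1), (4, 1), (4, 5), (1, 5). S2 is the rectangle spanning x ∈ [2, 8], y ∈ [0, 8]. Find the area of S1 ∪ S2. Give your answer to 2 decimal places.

By inclusion–exclusion:
Individual areas: |S1| = 12, |S2| = 48.
|S1∩S2|: x∈[2,4], y∈[1,5] → 2·4 = 8.
|S1 ∪ S2| = 60 − 8 = 52.00.

52.00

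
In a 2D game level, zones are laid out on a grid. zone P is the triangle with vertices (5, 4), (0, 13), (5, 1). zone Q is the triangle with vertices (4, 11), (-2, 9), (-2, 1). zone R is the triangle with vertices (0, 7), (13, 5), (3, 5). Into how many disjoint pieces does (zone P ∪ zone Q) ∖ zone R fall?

(zone P ∪ zone Q) ∖ zone R splits into 2 disjoint pieces (area 3.0556, area 25.4649).

2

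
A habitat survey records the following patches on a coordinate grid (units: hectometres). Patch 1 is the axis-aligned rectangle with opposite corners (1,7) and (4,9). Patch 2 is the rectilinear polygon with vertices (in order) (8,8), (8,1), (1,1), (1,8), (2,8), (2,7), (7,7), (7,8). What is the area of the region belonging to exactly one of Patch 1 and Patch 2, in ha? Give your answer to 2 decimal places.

|Patch 1| = 6, |Patch 2| = 44, |Patch 1∩Patch 2| = 1.
|Patch 1 △ Patch 2| = |Patch 1| + |Patch 2| − 2·|Patch 1∩Patch 2| = 6 + 44 − 2 = 48.00.

48.00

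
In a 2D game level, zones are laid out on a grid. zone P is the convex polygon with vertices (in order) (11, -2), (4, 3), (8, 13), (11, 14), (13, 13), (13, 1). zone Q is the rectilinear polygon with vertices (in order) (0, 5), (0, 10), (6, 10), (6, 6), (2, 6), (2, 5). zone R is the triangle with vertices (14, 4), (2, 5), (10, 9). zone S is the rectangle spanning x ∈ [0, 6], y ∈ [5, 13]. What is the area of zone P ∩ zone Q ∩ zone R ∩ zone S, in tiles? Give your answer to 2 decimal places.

The intersection is the polygon with vertices (5.2,6), (5.5,6.75), (6,7), (6,6).
By the shoelace formula its area is 0.55.

0.55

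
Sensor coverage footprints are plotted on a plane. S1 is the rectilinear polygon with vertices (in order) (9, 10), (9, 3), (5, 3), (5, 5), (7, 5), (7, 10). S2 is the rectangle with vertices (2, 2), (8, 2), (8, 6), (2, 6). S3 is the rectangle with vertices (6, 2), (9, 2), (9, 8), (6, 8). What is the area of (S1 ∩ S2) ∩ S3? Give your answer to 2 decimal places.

The region (S1 ∩ S2) ∩ S3 is the polygon with vertices (7,5), (7,6), (8,6), (8,3), (6,3), (6,5).
By the shoelace formula its area is 5.00.

5.00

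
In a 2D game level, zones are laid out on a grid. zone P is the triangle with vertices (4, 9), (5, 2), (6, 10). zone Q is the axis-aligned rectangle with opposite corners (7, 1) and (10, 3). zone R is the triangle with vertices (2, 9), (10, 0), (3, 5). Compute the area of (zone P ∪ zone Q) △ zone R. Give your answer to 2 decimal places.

|zone P ∪ zone Q| = 13.5.
|(zone P ∪ zone Q) ∩ zone R| = 3.0304.
|(zone P ∪ zone Q) △ zone R| = 13.5 + 11.5 − 6.0609 = 18.94.

18.94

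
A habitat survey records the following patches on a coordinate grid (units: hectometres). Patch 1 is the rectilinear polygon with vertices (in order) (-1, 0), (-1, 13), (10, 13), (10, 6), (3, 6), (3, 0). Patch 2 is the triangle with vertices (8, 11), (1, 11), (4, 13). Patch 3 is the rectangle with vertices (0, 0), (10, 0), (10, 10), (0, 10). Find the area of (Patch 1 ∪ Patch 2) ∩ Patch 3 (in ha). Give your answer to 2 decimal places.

58.00

The region (Patch 1 ∪ Patch 2) ∩ Patch 3 is the polygon with vertices (10,6), (3,6), (3,0), (0,0), (0,10), (10,10).
By the shoelace formula its area is 58.00.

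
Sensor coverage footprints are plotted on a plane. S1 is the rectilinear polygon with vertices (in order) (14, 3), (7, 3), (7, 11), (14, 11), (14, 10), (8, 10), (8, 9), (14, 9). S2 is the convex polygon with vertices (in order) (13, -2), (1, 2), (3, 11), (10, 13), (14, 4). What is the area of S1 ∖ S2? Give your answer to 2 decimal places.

|S1| = 50, |S1∩S2| = 41.4722.
|S1 ∖ S2| = |S1| − |S1∩S2| = 50 − 41.4722 = 8.53.

8.53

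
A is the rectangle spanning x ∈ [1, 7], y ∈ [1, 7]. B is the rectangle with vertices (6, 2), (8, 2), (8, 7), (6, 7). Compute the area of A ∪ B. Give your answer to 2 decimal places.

By inclusion–exclusion:
Individual areas: |A| = 36, |B| = 10.
|A∩B|: x∈[6,7], y∈[2,7] → 1·5 = 5.
|A ∪ B| = 46 − 5 = 41.00.

41.00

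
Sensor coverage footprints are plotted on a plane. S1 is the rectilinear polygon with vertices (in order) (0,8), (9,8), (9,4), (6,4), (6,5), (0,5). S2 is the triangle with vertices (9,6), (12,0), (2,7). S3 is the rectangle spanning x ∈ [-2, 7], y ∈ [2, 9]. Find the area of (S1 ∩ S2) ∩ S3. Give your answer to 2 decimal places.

The region (S1 ∩ S2) ∩ S3 is the polygon with vertices (6.286,4), (6,4.2), (6,5), (4.857,5), (2,7), (7,6.286), (7,4).
By the shoelace formula its area is 6.33.

6.33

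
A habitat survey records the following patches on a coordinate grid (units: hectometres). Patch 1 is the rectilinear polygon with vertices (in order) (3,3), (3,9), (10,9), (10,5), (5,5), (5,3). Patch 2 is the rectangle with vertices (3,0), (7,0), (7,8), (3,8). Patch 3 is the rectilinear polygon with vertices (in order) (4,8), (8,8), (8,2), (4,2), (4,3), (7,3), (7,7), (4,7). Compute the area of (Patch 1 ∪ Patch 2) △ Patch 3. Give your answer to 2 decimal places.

|Patch 1 ∪ Patch 2| = 48.
|(Patch 1 ∪ Patch 2) ∩ Patch 3| = 9.
|(Patch 1 ∪ Patch 2) △ Patch 3| = 48 + 12 − 18 = 42.00.

42.00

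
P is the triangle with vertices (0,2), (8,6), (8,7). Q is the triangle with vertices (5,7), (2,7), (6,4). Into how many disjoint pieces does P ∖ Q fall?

2

P ∖ Q splits into 2 disjoint pieces (area 1.5364, area 2.0296).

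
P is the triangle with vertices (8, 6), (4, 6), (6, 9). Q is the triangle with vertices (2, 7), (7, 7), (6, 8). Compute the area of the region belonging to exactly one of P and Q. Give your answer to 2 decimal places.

|P| = 6, |Q| = 2.5, |P∩Q| = 1.4333.
|P △ Q| = |P| + |Q| − 2·|P∩Q| = 6 + 2.5 − 2.8667 = 5.63.

5.63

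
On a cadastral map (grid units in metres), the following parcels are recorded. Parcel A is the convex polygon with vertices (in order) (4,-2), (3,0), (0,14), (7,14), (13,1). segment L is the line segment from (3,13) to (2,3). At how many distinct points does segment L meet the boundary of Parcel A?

1

The segment meets the boundary at (2.114,4.136).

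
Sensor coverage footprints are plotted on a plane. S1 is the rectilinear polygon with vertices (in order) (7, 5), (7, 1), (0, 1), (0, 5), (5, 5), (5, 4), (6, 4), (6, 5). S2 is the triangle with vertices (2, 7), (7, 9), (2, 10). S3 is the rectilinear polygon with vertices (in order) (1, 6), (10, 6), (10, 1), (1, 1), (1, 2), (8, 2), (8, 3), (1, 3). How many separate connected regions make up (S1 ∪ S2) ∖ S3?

2

(S1 ∪ S2) ∖ S3 splits into 2 disjoint pieces (area 10, area 7.5).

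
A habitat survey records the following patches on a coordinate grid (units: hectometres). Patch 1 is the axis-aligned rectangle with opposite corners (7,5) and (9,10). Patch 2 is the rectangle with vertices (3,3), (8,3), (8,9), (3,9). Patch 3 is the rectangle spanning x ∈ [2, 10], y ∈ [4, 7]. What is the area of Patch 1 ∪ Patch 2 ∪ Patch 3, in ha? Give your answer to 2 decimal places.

By inclusion–exclusion:
Individual areas: |Patch 1| = 10, |Patch 2| = 30, |Patch 3| = 24.
|Patch 1∩Patch 2|: x∈[7,8], y∈[5,9] → 1·4 = 4.
|Patch 1∩Patch 3|: x∈[7,9], y∈[5,7] → 2·2 = 4.
|Patch 2∩Patch 3|: x∈[3,8], y∈[4,7] → 5·3 = 15.
|Patch 1∩Patch 2∩Patch 3| = 2.
|Patch 1 ∪ Patch 2 ∪ Patch 3| = 64 − 23 + 2 = 43.00.

43.00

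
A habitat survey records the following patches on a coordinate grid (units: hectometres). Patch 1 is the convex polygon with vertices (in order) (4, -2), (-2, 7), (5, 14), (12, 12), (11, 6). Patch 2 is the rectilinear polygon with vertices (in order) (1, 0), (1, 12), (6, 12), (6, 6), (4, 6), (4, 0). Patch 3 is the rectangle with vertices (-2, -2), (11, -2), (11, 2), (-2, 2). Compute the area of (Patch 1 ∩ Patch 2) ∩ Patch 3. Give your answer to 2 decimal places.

The region (Patch 1 ∩ Patch 2) ∩ Patch 3 is the polygon with vertices (4,0), (2.667,0), (1.333,2), (4,2).
By the shoelace formula its area is 4.00.

4.00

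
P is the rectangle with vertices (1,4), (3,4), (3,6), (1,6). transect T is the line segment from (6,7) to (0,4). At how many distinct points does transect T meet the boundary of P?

The segment meets the boundary at (1,4.5), (3,5.5).

2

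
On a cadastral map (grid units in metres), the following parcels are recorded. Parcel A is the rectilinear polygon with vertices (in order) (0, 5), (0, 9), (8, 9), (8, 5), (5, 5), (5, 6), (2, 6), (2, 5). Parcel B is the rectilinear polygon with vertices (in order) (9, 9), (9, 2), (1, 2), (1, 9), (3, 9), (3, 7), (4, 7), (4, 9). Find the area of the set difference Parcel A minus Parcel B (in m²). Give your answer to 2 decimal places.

6.00

|Parcel A| = 29, |Parcel A∩Parcel B| = 23.
|Parcel A ∖ Parcel B| = |Parcel A| − |Parcel A∩Parcel B| = 29 − 23 = 6.00.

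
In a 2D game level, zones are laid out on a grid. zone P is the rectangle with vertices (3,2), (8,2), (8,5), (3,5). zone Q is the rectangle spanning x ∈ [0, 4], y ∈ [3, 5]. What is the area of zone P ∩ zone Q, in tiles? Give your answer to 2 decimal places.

2.00

|zone P∩zone Q|: x∈[3,4], y∈[3,5] → 1·2 = 2.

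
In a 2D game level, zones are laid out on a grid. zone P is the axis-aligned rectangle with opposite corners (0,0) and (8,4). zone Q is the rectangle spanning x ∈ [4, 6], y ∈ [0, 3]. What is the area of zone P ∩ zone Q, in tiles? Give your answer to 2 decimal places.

6.00

|zone P∩zone Q|: x∈[4,6], y∈[0,3] → 2·3 = 6.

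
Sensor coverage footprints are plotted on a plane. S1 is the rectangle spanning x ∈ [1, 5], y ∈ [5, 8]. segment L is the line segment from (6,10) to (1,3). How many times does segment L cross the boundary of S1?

The segment meets the boundary at (2.429,5), (4.571,8).

2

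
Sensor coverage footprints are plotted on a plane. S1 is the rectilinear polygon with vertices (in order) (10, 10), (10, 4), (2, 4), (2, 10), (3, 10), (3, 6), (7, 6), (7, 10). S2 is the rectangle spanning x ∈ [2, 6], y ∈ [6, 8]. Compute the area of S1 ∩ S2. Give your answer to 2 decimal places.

2.00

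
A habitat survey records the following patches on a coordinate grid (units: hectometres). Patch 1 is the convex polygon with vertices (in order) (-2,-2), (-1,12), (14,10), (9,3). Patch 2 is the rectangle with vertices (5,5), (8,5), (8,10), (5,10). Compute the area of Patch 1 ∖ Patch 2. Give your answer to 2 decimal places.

|Patch 1| = 132, |Patch 1∩Patch 2| = 15.
|Patch 1 ∖ Patch 2| = |Patch 1| − |Patch 1∩Patch 2| = 132 − 15 = 117.00.

117.00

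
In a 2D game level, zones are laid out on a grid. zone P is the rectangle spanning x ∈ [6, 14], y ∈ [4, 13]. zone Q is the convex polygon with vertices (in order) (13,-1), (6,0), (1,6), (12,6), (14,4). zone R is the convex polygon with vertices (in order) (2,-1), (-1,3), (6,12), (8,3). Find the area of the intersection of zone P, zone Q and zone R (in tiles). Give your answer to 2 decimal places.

The intersection is the polygon with vertices (6,6), (7.333,6), (7.778,4), (6,4).
By the shoelace formula its area is 3.11.

3.11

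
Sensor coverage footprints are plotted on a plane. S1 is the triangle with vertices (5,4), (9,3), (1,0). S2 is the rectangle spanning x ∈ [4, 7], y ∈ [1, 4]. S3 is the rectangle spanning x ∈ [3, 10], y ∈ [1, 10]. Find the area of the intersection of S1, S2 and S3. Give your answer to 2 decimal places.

The intersection is the polygon with vertices (7,2.25), (4,1.125), (4,3), (5,4), (7,3.5).
By the shoelace formula its area is 5.94.

5.94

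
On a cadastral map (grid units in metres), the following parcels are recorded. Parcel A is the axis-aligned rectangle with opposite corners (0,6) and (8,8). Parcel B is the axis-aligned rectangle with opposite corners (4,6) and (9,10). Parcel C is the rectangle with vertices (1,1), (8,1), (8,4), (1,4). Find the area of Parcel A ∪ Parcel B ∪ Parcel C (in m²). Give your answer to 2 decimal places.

49.00

By inclusion–exclusion:
Individual areas: |Parcel A| = 16, |Parcel B| = 20, |Parcel C| = 21.
|Parcel A∩Parcel B|: x∈[4,8], y∈[6,8] → 4·2 = 8.
|Parcel A∩Parcel C| = 0 (no overlap).
|Parcel B∩Parcel C| = 0 (no overlap).
|Parcel A∩Parcel B∩Parcel C| = 0.
|Parcel A ∪ Parcel B ∪ Parcel C| = 57 − 8 + 0 = 49.00.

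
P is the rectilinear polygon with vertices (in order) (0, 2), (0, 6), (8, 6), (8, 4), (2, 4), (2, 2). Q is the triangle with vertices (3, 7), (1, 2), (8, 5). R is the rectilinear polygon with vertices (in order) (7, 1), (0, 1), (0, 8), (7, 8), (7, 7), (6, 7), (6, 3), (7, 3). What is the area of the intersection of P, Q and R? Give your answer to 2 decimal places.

The intersection is the polygon with vertices (6,5.8), (6,4.143), (5.667,4), (2,4), (2,2.429), (1,2), (2.6,6), (5.5,6).
By the shoelace formula its area is 8.51.

8.51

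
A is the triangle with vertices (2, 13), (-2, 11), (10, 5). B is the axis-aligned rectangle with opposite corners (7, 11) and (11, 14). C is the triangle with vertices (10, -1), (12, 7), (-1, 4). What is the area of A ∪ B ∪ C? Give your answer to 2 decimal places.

By inclusion–exclusion:
Individual areas: |A| = 24, |B| = 12, |C| = 49.
|A∩B| = 0.
|A∩C| = 0.6579.
|B∩C| = 0.
|A∩B∩C| = 0.
|A ∪ B ∪ C| = 85 − 0.6579 + 0 = 84.34.

84.34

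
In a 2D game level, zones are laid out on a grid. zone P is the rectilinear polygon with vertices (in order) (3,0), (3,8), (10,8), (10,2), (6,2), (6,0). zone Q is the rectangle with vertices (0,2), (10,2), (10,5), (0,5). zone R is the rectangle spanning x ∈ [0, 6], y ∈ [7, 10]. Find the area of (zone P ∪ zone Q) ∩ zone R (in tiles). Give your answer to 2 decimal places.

3.00

The region (zone P ∪ zone Q) ∩ zone R is the polygon with vertices (3,8), (6,8), (6,7), (3,7).
By the shoelace formula its area is 3.00.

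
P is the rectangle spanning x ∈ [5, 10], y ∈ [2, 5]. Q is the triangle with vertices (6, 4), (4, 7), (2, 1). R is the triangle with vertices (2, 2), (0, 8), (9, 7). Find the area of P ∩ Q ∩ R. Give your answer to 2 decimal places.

0.33

The intersection is the polygon with vertices (5.333,5), (5.613,4.581), (5,4.143), (5,5).
By the shoelace formula its area is 0.33.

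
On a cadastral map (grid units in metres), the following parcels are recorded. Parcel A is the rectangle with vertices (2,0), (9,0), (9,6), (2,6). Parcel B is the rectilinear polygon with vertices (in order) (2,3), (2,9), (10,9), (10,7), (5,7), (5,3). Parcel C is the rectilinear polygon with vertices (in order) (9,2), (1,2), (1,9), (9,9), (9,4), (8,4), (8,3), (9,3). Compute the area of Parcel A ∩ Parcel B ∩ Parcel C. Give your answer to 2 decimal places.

The intersection is the polygon with vertices (5,3), (2,3), (2,6), (5,6).
By the shoelace formula its area is 9.00.

9.00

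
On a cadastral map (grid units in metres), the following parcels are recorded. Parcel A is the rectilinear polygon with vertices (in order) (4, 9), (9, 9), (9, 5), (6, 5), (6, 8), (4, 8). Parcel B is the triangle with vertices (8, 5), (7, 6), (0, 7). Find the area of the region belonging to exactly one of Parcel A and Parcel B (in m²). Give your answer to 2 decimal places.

|Parcel A| = 14, |Parcel B| = 3, |Parcel A∩Parcel B| = 1.0714.
|Parcel A △ Parcel B| = |Parcel A| + |Parcel B| − 2·|Parcel A∩Parcel B| = 14 + 3 − 2.1429 = 14.86.

14.86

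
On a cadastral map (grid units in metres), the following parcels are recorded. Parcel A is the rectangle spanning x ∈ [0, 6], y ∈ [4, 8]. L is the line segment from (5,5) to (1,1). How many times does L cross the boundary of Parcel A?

The segment meets the boundary at (4,4).

1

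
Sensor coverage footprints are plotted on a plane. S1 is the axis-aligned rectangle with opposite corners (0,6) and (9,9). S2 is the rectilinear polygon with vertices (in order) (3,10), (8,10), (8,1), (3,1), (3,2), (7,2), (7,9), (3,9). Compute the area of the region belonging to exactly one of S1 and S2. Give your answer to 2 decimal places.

|S1| = 27, |S2| = 17, |S1∩S2| = 3.
|S1 △ S2| = |S1| + |S2| − 2·|S1∩S2| = 27 + 17 − 6 = 38.00.

38.00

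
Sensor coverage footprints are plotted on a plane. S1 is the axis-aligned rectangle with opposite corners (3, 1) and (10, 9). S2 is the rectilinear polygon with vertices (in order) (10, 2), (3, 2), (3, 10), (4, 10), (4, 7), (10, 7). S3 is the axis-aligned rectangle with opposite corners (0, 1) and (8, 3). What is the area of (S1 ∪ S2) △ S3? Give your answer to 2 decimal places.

|S1 ∪ S2| = 57.
|(S1 ∪ S2) ∩ S3| = 10.
|(S1 ∪ S2) △ S3| = 57 + 16 − 20 = 53.00.

53.00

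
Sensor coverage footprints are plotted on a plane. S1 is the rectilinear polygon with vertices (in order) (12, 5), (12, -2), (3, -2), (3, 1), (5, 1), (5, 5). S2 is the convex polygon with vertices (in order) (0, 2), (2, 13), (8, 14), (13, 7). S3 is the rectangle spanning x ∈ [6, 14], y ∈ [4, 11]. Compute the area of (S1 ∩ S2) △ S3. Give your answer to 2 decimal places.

56.26

|S1 ∩ S2| = 1.5077.
|(S1 ∩ S2) ∩ S3| = 0.6231.
|(S1 ∩ S2) △ S3| = 1.5077 + 56 − 1.2462 = 56.26.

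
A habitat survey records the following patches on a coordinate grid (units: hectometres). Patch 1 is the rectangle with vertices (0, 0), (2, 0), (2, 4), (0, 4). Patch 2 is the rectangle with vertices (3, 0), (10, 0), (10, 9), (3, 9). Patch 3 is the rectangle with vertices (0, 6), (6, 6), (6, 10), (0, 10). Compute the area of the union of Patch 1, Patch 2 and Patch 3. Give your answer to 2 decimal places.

By inclusion–exclusion:
Individual areas: |Patch 1| = 8, |Patch 2| = 63, |Patch 3| = 24.
|Patch 1∩Patch 2| = 0 (no overlap).
|Patch 1∩Patch 3| = 0 (no overlap).
|Patch 2∩Patch 3|: x∈[3,6], y∈[6,9] → 3·3 = 9.
|Patch 1∩Patch 2∩Patch 3| = 0.
|Patch 1 ∪ Patch 2 ∪ Patch 3| = 95 − 9 + 0 = 86.00.

86.00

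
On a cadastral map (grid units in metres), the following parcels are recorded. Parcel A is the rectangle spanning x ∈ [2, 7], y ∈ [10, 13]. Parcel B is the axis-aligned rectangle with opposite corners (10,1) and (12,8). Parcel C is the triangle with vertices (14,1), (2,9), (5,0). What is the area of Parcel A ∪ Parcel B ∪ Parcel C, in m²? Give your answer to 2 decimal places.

By inclusion–exclusion:
Individual areas: |Parcel A| = 15, |Parcel B| = 14, |Parcel C| = 42.
|Parcel A∩Parcel B| = 0 (no overlap).
|Parcel A∩Parcel C| = 0.
|Parcel B∩Parcel C| = 4.
|Parcel A∩Parcel B∩Parcel C| = 0.
|Parcel A ∪ Parcel B ∪ Parcel C| = 71 − 4 + 0 = 67.00.

67.00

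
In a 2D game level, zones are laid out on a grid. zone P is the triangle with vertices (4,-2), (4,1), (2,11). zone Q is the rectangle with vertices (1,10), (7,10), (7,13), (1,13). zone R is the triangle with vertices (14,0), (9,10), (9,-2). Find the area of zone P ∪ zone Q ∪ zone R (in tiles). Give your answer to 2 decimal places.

50.98

By inclusion–exclusion:
Individual areas: |zone P| = 3, |zone Q| = 18, |zone R| = 30.
|zone P∩zone Q| = 0.0231.
|zone P∩zone R| = 0.
|zone Q∩zone R| = 0.
|zone P∩zone Q∩zone R| = 0.
|zone P ∪ zone Q ∪ zone R| = 51 − 0.0231 + 0 = 50.98.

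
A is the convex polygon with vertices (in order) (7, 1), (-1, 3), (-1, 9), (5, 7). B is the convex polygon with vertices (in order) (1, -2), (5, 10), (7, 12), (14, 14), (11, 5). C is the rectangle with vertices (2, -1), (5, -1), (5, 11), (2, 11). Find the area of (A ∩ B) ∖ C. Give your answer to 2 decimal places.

|A ∩ B| = 14.7021.
|(A ∩ B) ∩ C| = 9.7654.
|(A ∩ B) ∖ C| = 14.7021 − 9.7654 = 4.94.

4.94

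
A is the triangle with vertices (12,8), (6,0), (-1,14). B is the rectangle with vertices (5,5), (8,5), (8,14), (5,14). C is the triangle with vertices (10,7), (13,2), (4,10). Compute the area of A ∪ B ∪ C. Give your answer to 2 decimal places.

83.52

By inclusion–exclusion:
Individual areas: |A| = 70, |B| = 27, |C| = 10.5.
|A∩B| = 16.6154.
|A∩C| = 7.363.
|B∩C| = 2.9167.
|A∩B∩C| = 2.9167.
|A ∪ B ∪ C| = 107.5 − 26.895 + 2.9167 = 83.52.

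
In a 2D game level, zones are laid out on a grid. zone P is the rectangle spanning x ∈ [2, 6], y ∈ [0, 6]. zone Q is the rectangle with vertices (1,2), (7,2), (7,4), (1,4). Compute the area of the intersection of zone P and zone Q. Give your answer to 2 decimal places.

|zone P∩zone Q|: x∈[2,6], y∈[2,4] → 4·2 = 8.

8.00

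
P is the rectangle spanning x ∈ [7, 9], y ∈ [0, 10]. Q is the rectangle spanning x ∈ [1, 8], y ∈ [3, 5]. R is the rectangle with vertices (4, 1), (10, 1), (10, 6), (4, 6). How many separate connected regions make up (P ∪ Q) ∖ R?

3

(P ∪ Q) ∖ R splits into 3 disjoint pieces (area 8, area 2, area 6).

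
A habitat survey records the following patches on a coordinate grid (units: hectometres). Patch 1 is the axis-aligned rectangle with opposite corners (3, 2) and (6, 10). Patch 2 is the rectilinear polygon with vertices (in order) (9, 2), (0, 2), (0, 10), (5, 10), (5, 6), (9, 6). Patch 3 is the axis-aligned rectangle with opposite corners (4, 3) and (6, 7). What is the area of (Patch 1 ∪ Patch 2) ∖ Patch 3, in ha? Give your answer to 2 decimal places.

52.00

|Patch 1 ∪ Patch 2| = 60.
|(Patch 1 ∪ Patch 2) ∩ Patch 3| = 8.
|(Patch 1 ∪ Patch 2) ∖ Patch 3| = 60 − 8 = 52.00.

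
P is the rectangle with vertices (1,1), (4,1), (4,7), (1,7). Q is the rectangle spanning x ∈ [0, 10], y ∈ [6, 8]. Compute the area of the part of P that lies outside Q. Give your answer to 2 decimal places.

|P∩Q|: x∈[1,4], y∈[6,7] → 3·1 = 3.
|P| = 18.
|P ∖ Q| = |P| − |P∩Q| = 18 − 3 = 15.00.

15.00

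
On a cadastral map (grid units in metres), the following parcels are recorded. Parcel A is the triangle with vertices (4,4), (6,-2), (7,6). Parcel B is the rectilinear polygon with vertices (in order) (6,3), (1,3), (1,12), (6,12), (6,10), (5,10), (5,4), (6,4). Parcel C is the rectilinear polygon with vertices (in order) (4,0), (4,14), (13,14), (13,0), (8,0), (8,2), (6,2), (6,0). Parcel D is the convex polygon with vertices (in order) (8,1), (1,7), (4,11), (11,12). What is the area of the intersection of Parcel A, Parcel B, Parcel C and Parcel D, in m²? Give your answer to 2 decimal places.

The intersection is the polygon with vertices (5,4), (6,4), (6,3), (5.667,3), (4.281,4.188), (5,4.667).
By the shoelace formula its area is 1.20.

1.20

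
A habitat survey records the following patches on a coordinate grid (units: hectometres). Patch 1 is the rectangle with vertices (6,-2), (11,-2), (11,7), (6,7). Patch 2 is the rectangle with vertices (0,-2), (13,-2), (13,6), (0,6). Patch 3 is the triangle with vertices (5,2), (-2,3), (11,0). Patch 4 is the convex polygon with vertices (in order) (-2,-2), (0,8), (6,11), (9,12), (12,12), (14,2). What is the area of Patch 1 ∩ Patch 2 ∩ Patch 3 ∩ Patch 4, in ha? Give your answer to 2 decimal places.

1.00

The intersection is the polygon with vertices (8.857,0.714), (8.4,0.6), (6,1.154), (6,1.667).
By the shoelace formula its area is 1.00.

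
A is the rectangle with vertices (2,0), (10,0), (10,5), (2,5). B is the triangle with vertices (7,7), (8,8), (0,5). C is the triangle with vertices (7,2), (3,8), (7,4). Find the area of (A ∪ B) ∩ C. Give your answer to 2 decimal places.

|A ∪ B| = 42.5.
|(A ∪ B) ∩ C| = 2.66.

2.66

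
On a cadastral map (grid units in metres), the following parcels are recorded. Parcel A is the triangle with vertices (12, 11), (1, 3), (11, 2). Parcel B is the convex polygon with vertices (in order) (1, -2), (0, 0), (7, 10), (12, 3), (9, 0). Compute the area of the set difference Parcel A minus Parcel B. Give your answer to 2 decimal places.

|Parcel A| = 45.5, |Parcel A∩Parcel B| = 32.5813.
|Parcel A ∖ Parcel B| = |Parcel A| − |Parcel A∩Parcel B| = 45.5 − 32.5813 = 12.92.

12.92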